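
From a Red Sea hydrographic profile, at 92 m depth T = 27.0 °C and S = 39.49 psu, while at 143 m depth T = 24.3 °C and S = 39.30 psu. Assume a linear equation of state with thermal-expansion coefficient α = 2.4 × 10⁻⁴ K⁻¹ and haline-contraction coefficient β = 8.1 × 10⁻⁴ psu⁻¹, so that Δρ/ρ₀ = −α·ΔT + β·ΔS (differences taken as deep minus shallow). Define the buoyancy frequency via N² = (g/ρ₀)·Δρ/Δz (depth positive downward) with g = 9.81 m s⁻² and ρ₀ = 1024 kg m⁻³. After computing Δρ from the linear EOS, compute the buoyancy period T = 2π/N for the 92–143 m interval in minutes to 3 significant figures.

ΔT = -2.7 K, ΔS = -0.19 psu (deep − shallow).
Δρ/ρ₀ = −αΔT + βΔS = 6.48 × 10⁻⁴ − 1.539 × 10⁻⁴ = 4.941 × 10⁻⁴, so Δρ ≈ 0.5060 kg m⁻³.
N² = (g/ρ₀)·Δρ/Δz = g·(Δρ/ρ₀)/Δz = 9.81 × 4.941 × 10⁻⁴ / 51 = 9.5042 × 10⁻⁵ s⁻².
N = √(9.5042 × 10⁻⁵) = 9.7489 × 10⁻³ rad s⁻¹ → T = 2π/N = 644.50 s = 10.742 min ≈ 10.7 min.

10.7 min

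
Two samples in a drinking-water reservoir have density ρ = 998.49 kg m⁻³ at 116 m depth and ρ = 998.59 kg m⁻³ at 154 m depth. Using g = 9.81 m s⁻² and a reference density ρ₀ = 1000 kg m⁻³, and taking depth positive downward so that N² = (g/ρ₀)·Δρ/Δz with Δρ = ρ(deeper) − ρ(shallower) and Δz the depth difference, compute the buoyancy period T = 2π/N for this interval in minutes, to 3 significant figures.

20.6 min

Δρ = 998.59 − 998.49 = 0.10 kg m⁻³ over Δz = 154 − 116 = 38 m.
N² = (9.81/1000) × (0.10/38) = 2.5816 × 10⁻⁵ s⁻².
N = √(2.5816 × 10⁻⁵) = 5.0809 × 10⁻³ rad s⁻¹, so T = 2π/N = 1.2366 × 10³ s = 20.610 min ≈ 20.6 min.
A positive N² confirms static stability across the interval.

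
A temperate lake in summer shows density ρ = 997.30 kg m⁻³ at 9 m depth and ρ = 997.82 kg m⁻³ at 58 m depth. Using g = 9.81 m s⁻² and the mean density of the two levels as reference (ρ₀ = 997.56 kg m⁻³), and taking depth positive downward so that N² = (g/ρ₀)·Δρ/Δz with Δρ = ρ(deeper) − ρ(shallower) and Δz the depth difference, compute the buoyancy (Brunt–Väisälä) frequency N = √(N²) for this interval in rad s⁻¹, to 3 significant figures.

0.0102 rad s⁻¹

Δρ = 997.82 − 997.30 = 0.52 kg m⁻³ over Δz = 58 − 9 = 49 m.
N² = (9.81/997.56) × (0.52/49) = 1.0436 × 10⁻⁴ s⁻².
N = √(1.0436 × 10⁻⁴) = 0.010216 rad s⁻¹ ≈ 0.0102 rad s⁻¹.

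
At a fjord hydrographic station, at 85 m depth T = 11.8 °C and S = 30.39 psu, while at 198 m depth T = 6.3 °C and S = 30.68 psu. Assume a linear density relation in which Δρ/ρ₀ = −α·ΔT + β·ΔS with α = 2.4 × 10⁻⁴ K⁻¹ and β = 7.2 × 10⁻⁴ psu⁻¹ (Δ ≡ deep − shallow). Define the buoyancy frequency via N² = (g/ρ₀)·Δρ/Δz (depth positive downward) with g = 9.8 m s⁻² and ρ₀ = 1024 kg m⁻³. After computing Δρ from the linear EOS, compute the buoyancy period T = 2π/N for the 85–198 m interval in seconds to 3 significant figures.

ΔT = -5.5 K, ΔS = +0.29 psu (deep − shallow).
Δρ/ρ₀ = −αΔT + βΔS = 1.32 × 10⁻³ + 2.088 × 10⁻⁴ = 1.5288 × 10⁻³, so Δρ ≈ 1.565 kg m⁻³.
N² = (g/ρ₀)·Δρ/Δz = g·(Δρ/ρ₀)/Δz = 9.8 × 1.5288 × 10⁻³ / 113 = 1.3259 × 10⁻⁴ s⁻².
N = √(1.3259 × 10⁻⁴) = 0.011515 rad s⁻¹ → T = 2π/N = 545.65 s ≈ 546 s.

546 s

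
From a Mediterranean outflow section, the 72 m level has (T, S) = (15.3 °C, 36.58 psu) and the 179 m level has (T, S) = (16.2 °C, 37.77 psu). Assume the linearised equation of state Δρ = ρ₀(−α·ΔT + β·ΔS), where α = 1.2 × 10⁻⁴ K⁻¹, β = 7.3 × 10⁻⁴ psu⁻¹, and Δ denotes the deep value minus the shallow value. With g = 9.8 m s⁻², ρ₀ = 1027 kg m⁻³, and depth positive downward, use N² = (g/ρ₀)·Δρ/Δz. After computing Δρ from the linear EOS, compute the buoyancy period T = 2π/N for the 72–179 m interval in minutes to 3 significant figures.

12.5 min

ΔT = +0.9 K, ΔS = +1.19 psu (deep − shallow).
Δρ/ρ₀ = −αΔT + βΔS = -1.08 × 10⁻⁴ + 8.687 × 10⁻⁴ = 7.607 × 10⁻⁴, so Δρ ≈ 0.7812 kg m⁻³.
N² = (g/ρ₀)·Δρ/Δz = g·(Δρ/ρ₀)/Δz = 9.8 × 7.607 × 10⁻⁴ / 107 = 6.9672 × 10⁻⁵ s⁻².
N = √(6.9672 × 10⁻⁵) = 8.3470 × 10⁻³ rad s⁻¹ → T = 2π/N = 752.75 s = 12.546 min ≈ 12.5 min.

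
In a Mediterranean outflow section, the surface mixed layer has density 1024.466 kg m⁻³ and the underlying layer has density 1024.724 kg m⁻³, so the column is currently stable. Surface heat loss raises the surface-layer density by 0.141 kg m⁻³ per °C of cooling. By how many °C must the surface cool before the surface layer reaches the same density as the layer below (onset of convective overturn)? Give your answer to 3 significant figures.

Density deficit of the surface layer: 1024.724 − 1024.466 = 0.258 kg m⁻³.
Required change = 0.258 / 0.141 = 1.83 °C.

1.83 °C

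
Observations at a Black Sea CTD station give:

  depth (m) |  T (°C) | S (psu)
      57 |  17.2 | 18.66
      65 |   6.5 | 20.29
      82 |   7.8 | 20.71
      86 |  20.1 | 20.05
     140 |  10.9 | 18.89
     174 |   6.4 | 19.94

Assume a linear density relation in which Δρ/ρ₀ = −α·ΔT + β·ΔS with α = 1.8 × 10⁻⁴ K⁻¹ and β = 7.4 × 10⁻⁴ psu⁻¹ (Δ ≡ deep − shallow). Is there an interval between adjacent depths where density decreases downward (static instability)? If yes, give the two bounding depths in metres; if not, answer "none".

82–86 m

Evaluate Δρ/ρ₀ = −αΔT + βΔS across each adjacent pair:
  57–65 m: −αΔT+βΔS = −(1.8 × 10⁻⁴)(-10.7)+(7.4 × 10⁻⁴)(+1.63) = 3.1 × 10⁻³ → stable
  65–82 m: −αΔT+βΔS = −(1.8 × 10⁻⁴)(+1.3)+(7.4 × 10⁻⁴)(+0.42) = 7.7 × 10⁻⁵ → stable
  82–86 m: −αΔT+βΔS = −(1.8 × 10⁻⁴)(+12.3)+(7.4 × 10⁻⁴)(-0.66) = -2.7 × 10⁻³ → UNSTABLE
  86–140 m: −αΔT+βΔS = −(1.8 × 10⁻⁴)(-9.2)+(7.4 × 10⁻⁴)(-1.16) = 8.0 × 10⁻⁴ → stable
  140–174 m: −αΔT+βΔS = −(1.8 × 10⁻⁴)(-4.5)+(7.4 × 10⁻⁴)(+1.05) = 1.6 × 10⁻³ → stable
The 82–86 m interval has Δρ < 0: lighter water underlies denser water.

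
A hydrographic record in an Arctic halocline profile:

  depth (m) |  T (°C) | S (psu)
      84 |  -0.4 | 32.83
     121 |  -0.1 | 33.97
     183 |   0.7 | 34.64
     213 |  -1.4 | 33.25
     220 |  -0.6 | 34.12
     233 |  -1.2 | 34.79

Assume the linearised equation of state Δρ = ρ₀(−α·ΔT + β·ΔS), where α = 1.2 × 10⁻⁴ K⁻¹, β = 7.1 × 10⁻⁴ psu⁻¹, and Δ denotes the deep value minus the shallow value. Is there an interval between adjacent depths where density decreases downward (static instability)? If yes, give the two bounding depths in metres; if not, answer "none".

Evaluate Δρ/ρ₀ = −αΔT + βΔS across each adjacent pair:
  84–121 m: −αΔT+βΔS = −(1.2 × 10⁻⁴)(+0.3)+(7.1 × 10⁻⁴)(+1.14) = 7.7 × 10⁻⁴ → stable
  121–183 m: −αΔT+βΔS = −(1.2 × 10⁻⁴)(+0.8)+(7.1 × 10⁻⁴)(+0.67) = 3.8 × 10⁻⁴ → stable
  183–213 m: −αΔT+βΔS = −(1.2 × 10⁻⁴)(-2.1)+(7.1 × 10⁻⁴)(-1.39) = -7.3 × 10⁻⁴ → UNSTABLE
  213–220 m: −αΔT+βΔS = −(1.2 × 10⁻⁴)(+0.8)+(7.1 × 10⁻⁴)(+0.87) = 5.2 × 10⁻⁴ → stable
  220–233 m: −αΔT+βΔS = −(1.2 × 10⁻⁴)(-0.6)+(7.1 × 10⁻⁴)(+0.67) = 5.5 × 10⁻⁴ → stable
The 183–213 m interval has Δρ < 0: lighter water underlies denser water.

183–213 m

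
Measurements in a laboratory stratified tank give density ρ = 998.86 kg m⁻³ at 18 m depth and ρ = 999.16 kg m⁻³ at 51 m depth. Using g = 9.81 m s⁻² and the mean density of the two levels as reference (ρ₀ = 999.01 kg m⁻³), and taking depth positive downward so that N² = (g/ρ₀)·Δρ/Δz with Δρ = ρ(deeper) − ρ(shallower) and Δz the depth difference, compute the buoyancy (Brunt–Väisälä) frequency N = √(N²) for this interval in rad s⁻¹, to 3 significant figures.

Δρ = 999.16 − 998.86 = 0.30 kg m⁻³ over Δz = 51 − 18 = 33 m.
N² = (9.81/999.01) × (0.30/33) = 8.9270 × 10⁻⁵ s⁻².
N = √(8.9270 × 10⁻⁵) = 9.4483 × 10⁻³ rad s⁻¹ ≈ 9.45 × 10⁻³ rad s⁻¹.

9.45 × 10⁻³ rad s⁻¹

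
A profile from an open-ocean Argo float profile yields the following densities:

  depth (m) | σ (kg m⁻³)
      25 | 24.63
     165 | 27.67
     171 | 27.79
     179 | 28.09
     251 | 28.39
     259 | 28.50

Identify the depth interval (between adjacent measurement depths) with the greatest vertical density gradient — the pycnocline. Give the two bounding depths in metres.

171–179 m

Compute the density gradient over each adjacent pair:
  25–165 m: Δρ/Δz = 3.04/140 = 0.022 kg m⁻⁴
  165–171 m: Δρ/Δz = 0.12/6 = 0.020 kg m⁻⁴
  171–179 m: Δρ/Δz = 0.30/8 = 0.037 kg m⁻⁴
  179–251 m: Δρ/Δz = 0.30/72 = 4.2 × 10⁻³ kg m⁻⁴
  251–259 m: Δρ/Δz = 0.11/8 = 0.014 kg m⁻⁴
The largest gradient is in the 171–179 m interval — the pycnocline.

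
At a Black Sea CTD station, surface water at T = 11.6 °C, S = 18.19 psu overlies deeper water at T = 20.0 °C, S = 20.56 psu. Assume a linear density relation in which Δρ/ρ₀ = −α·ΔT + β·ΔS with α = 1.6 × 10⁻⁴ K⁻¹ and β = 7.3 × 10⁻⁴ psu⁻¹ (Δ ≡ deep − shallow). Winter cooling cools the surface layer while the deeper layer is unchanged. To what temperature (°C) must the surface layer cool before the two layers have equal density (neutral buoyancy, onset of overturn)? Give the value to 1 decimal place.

Neutral buoyancy requires Δρ = 0, i.e. −α(T_deep − T_surf′) + β(S_deep − S_surf) = 0.
T_surf′ = T_deep − (β/α)·ΔS = 20.0 − (7.3 × 10⁻⁴/1.6 × 10⁻⁴)·(+2.37) = 9.187 °C.
Cooling required: 11.6 − (9.187) = 2.413 °C.

9.2 °C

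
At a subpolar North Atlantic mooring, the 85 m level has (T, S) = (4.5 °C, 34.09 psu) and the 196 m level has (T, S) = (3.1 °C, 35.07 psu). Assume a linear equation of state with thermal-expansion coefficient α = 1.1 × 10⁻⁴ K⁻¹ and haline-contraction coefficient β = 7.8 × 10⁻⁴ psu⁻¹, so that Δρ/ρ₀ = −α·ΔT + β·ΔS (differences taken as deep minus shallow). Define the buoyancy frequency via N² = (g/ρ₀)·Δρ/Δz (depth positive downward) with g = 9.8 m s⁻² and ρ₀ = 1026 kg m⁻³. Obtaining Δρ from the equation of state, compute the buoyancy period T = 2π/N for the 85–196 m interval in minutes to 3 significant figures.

ΔT = -1.4 K, ΔS = +0.98 psu (deep − shallow).
Δρ/ρ₀ = −αΔT + βΔS = 1.54 × 10⁻⁴ + 7.644 × 10⁻⁴ = 9.184 × 10⁻⁴, so Δρ ≈ 0.9423 kg m⁻³.
N² = (g/ρ₀)·Δρ/Δz = g·(Δρ/ρ₀)/Δz = 9.8 × 9.184 × 10⁻⁴ / 111 = 8.1084 × 10⁻⁵ s⁻².
N = √(8.1084 × 10⁻⁵) = 9.0047 × 10⁻³ rad s⁻¹ → T = 2π/N = 697.77 s = 11.630 min ≈ 11.6 min.

11.6 min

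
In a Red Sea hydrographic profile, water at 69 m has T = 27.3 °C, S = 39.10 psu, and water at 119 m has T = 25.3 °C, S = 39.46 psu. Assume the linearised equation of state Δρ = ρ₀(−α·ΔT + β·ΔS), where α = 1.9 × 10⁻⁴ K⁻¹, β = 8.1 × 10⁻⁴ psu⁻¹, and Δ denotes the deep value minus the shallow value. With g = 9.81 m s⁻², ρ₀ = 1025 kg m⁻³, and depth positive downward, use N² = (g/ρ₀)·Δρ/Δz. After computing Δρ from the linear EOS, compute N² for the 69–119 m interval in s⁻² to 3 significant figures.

ΔT = -2.0 K, ΔS = +0.36 psu (deep − shallow).
Δρ/ρ₀ = −αΔT + βΔS = 3.80 × 10⁻⁴ + 2.916 × 10⁻⁴ = 6.716 × 10⁻⁴, so Δρ ≈ 0.6884 kg m⁻³.
N² = (g/ρ₀)·Δρ/Δz = g·(Δρ/ρ₀)/Δz = 9.81 × 6.716 × 10⁻⁴ / 50 = 1.3177 × 10⁻⁴ s⁻² ≈ 1.32 × 10⁻⁴ s⁻².

1.32 × 10⁻⁴ s⁻²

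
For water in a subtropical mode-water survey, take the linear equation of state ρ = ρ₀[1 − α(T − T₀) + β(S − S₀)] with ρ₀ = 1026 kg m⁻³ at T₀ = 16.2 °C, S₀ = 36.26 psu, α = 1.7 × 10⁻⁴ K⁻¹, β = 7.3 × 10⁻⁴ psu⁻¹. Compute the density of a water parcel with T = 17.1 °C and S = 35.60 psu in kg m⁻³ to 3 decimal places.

1025.349 kg m⁻³

T − T₀ = +0.9 K, S − S₀ = -0.66 psu.
Bracket = 1 − α·(+0.9) + β·(-0.66) = 1 + (-6.348 × 10⁻⁴) = 0.9993652.
ρ = 1026 × 0.9993652 = 1025.349 kg m⁻³.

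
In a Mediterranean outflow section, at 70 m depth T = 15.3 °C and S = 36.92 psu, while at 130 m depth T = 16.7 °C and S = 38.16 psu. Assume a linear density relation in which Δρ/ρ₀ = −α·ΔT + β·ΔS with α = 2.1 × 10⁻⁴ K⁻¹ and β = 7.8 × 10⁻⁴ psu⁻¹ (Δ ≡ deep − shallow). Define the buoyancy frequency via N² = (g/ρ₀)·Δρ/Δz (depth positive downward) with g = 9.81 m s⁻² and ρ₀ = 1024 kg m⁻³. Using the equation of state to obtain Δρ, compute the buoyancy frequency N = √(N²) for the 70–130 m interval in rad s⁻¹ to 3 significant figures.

0.0105 rad s⁻¹

ΔT = +1.4 K, ΔS = +1.24 psu (deep − shallow).
Δρ/ρ₀ = −αΔT + βΔS = -2.94 × 10⁻⁴ + 9.672 × 10⁻⁴ = 6.732 × 10⁻⁴, so Δρ ≈ 0.6894 kg m⁻³.
N² = (g/ρ₀)·Δρ/Δz = g·(Δρ/ρ₀)/Δz = 9.81 × 6.732 × 10⁻⁴ / 60 = 1.1007 × 10⁻⁴ s⁻².
N = √(1.1007 × 10⁻⁴) = 0.010491 rad s⁻¹ ≈ 0.0105 rad s⁻¹.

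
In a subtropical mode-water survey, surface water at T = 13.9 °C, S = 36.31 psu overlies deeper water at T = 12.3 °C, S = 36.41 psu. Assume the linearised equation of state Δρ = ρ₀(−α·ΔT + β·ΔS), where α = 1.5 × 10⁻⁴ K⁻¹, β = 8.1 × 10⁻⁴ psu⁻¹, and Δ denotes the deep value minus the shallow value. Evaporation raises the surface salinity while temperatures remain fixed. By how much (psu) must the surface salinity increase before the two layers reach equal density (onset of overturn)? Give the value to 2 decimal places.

0.40 psu

Neutral buoyancy requires −α(T_deep − T_surf) + β(S_deep − S_surf′) = 0.
S_surf′ = S_deep − (α/β)·ΔT = 36.41 − (1.5 × 10⁻⁴/8.1 × 10⁻⁴)·(-1.6) = 36.7063 psu.
Increase required: 36.7063 − 36.31 = 0.3963 psu.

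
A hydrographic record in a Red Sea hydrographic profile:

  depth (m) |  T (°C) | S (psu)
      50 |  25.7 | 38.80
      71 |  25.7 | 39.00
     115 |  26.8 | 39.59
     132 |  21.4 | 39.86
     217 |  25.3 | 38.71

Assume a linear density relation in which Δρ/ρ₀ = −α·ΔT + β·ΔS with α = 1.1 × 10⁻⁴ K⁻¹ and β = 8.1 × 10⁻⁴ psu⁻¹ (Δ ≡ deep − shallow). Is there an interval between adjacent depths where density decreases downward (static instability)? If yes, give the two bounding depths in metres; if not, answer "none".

132–217 m

Evaluate Δρ/ρ₀ = −αΔT + βΔS across each adjacent pair:
  50–71 m: −αΔT+βΔS = −(1.1 × 10⁻⁴)(+0.0)+(8.1 × 10⁻⁴)(+0.20) = 1.6 × 10⁻⁴ → stable
  71–115 m: −αΔT+βΔS = −(1.1 × 10⁻⁴)(+1.1)+(8.1 × 10⁻⁴)(+0.59) = 3.6 × 10⁻⁴ → stable
  115–132 m: −αΔT+βΔS = −(1.1 × 10⁻⁴)(-5.4)+(8.1 × 10⁻⁴)(+0.27) = 8.1 × 10⁻⁴ → stable
  132–217 m: −αΔT+βΔS = −(1.1 × 10⁻⁴)(+3.9)+(8.1 × 10⁻⁴)(-1.15) = -1.4 × 10⁻³ → UNSTABLE
The 132–217 m interval has Δρ < 0: lighter water underlies denser water.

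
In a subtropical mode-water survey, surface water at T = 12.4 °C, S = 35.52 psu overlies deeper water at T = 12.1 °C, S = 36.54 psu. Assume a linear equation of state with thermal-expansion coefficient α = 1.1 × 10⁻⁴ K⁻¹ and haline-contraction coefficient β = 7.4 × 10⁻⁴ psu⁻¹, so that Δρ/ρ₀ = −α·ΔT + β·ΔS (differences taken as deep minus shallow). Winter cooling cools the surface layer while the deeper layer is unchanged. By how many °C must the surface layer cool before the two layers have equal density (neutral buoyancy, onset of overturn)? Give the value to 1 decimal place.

Neutral buoyancy requires Δρ = 0, i.e. −α(T_deep − T_surf′) + β(S_deep − S_surf) = 0.
T_surf′ = T_deep − (β/α)·ΔS = 12.1 − (7.4 × 10⁻⁴/1.1 × 10⁻⁴)·(+1.02) = 5.238 °C.
Cooling required: 12.4 − (5.238) = 7.162 °C.

7.2 °C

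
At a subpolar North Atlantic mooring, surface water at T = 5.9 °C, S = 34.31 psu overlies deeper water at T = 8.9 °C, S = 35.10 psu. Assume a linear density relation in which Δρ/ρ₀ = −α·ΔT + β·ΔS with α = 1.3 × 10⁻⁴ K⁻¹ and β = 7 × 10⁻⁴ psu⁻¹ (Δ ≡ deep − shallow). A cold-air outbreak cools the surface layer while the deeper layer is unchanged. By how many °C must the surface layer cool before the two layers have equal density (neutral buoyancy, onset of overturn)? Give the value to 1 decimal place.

Neutral buoyancy requires Δρ = 0, i.e. −α(T_deep − T_surf′) + β(S_deep − S_surf) = 0.
T_surf′ = T_deep − (β/α)·ΔS = 8.9 − (7 × 10⁻⁴/1.3 × 10⁻⁴)·(+0.79) = 4.646 °C.
Cooling required: 5.9 − (4.646) = 1.254 °C.

1.3 °C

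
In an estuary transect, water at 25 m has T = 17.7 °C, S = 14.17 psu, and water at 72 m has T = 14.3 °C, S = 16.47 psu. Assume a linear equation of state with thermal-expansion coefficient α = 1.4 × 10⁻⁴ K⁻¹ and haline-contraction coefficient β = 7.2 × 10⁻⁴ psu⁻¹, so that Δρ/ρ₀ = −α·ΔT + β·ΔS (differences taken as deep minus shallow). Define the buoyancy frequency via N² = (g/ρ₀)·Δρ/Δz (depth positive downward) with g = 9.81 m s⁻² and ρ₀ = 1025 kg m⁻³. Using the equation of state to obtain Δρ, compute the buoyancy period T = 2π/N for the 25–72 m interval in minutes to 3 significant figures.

ΔT = -3.4 K, ΔS = +2.30 psu (deep − shallow).
Δρ/ρ₀ = −αΔT + βΔS = 4.76 × 10⁻⁴ + 1.656 × 10⁻³ = 2.132 × 10⁻³, so Δρ ≈ 2.185 kg m⁻³.
N² = (g/ρ₀)·Δρ/Δz = g·(Δρ/ρ₀)/Δz = 9.81 × 2.132 × 10⁻³ / 47 = 4.4500 × 10⁻⁴ s⁻².
N = √(4.4500 × 10⁻⁴) = 0.021095 rad s⁻¹ → T = 2π/N = 297.85 s = 4.9642 min ≈ 4.96 min.

4.96 min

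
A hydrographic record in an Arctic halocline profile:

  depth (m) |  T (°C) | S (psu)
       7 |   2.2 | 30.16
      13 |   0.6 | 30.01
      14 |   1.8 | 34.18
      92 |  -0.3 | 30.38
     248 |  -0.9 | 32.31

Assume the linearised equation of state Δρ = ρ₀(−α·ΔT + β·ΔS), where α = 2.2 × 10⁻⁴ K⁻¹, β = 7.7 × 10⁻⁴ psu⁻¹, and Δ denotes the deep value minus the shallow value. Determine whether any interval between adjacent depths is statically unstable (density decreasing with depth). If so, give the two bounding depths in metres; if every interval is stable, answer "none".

14–92 m

Evaluate Δρ/ρ₀ = −αΔT + βΔS across each adjacent pair:
  7–13 m: −αΔT+βΔS = −(2.2 × 10⁻⁴)(-1.6)+(7.7 × 10⁻⁴)(-0.15) = 2.4 × 10⁻⁴ → stable
  13–14 m: −αΔT+βΔS = −(2.2 × 10⁻⁴)(+1.2)+(7.7 × 10⁻⁴)(+4.17) = 2.9 × 10⁻³ → stable
  14–92 m: −αΔT+βΔS = −(2.2 × 10⁻⁴)(-2.1)+(7.7 × 10⁻⁴)(-3.80) = -2.5 × 10⁻³ → UNSTABLE
  92–248 m: −αΔT+βΔS = −(2.2 × 10⁻⁴)(-0.6)+(7.7 × 10⁻⁴)(+1.93) = 1.6 × 10⁻³ → stable
The 14–92 m interval has Δρ < 0: lighter water underlies denser water.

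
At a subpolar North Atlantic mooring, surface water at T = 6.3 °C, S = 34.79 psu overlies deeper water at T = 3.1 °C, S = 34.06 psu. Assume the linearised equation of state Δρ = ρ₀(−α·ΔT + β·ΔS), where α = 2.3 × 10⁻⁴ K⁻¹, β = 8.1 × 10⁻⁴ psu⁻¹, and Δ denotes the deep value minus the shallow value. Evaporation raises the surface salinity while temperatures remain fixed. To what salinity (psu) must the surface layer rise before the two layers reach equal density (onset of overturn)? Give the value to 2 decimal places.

34.97 psu

Neutral buoyancy requires −α(T_deep − T_surf) + β(S_deep − S_surf′) = 0.
S_surf′ = S_deep − (α/β)·ΔT = 34.06 − (2.3 × 10⁻⁴/8.1 × 10⁻⁴)·(-3.2) = 34.9686 psu.
Increase required: 34.9686 − 34.79 = 0.1786 psu.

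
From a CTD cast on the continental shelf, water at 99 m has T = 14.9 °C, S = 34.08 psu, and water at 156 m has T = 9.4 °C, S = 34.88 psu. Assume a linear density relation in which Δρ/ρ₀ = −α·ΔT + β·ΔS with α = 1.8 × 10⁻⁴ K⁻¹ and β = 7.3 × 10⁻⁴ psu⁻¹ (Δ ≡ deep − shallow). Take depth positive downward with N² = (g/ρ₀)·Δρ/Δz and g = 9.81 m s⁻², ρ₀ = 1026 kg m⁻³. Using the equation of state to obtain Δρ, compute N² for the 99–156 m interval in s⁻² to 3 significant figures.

2.71 × 10⁻⁴ s⁻²

ΔT = -5.5 K, ΔS = +0.80 psu (deep − shallow).
Δρ/ρ₀ = −αΔT + βΔS = 9.90 × 10⁻⁴ + 5.84 × 10⁻⁴ = 1.574 × 10⁻³, so Δρ ≈ 1.615 kg m⁻³.
N² = (g/ρ₀)·Δρ/Δz = g·(Δρ/ρ₀)/Δz = 9.81 × 1.574 × 10⁻³ / 57 = 2.7089 × 10⁻⁴ s⁻² ≈ 2.71 × 10⁻⁴ s⁻².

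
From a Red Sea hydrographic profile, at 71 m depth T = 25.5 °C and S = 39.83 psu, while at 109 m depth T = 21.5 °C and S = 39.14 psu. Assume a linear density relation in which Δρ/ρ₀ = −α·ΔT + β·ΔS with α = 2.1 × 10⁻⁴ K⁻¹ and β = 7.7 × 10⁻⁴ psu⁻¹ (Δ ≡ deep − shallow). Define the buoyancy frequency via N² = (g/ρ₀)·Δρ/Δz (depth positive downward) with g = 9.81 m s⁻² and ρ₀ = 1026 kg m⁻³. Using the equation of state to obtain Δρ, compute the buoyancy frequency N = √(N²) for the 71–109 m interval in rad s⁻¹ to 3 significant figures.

8.93 × 10⁻³ rad s⁻¹

ΔT = -4.0 K, ΔS = -0.69 psu (deep − shallow).
Δρ/ρ₀ = −αΔT + βΔS = 8.40 × 10⁻⁴ − 5.313 × 10⁻⁴ = 3.087 × 10⁻⁴, so Δρ ≈ 0.3167 kg m⁻³.
N² = (g/ρ₀)·Δρ/Δz = g·(Δρ/ρ₀)/Δz = 9.81 × 3.087 × 10⁻⁴ / 38 = 7.9693 × 10⁻⁵ s⁻².
N = √(7.9693 × 10⁻⁵) = 8.9271 × 10⁻³ rad s⁻¹ ≈ 8.93 × 10⁻³ rad s⁻¹.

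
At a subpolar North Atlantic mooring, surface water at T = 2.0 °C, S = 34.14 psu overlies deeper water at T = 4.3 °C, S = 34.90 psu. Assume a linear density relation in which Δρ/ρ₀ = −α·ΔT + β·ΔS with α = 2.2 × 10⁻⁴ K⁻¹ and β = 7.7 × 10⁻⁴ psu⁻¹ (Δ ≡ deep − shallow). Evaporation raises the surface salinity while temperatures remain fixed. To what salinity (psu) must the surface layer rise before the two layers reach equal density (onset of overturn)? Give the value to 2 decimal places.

Neutral buoyancy requires −α(T_deep − T_surf) + β(S_deep − S_surf′) = 0.
S_surf′ = S_deep − (α/β)·ΔT = 34.90 − (2.2 × 10⁻⁴/7.7 × 10⁻⁴)·(+2.3) = 34.2429 psu.
Increase required: 34.2429 − 34.14 = 0.1029 psu.

34.24 psu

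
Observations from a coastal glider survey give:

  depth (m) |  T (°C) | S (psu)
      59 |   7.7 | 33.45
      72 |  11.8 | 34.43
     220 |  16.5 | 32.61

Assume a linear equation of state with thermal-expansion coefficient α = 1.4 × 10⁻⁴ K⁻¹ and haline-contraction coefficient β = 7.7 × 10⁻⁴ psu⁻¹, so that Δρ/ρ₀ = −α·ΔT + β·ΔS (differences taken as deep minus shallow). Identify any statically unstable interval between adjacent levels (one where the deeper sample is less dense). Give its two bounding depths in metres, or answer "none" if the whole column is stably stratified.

Evaluate Δρ/ρ₀ = −αΔT + βΔS across each adjacent pair:
  59–72 m: −αΔT+βΔS = −(1.4 × 10⁻⁴)(+4.1)+(7.7 × 10⁻⁴)(+0.98) = 1.8 × 10⁻⁴ → stable
  72–220 m: −αΔT+βΔS = −(1.4 × 10⁻⁴)(+4.7)+(7.7 × 10⁻⁴)(-1.82) = -2.1 × 10⁻³ → UNSTABLE
The 72–220 m interval has Δρ < 0: lighter water underlies denser water.

72–220 m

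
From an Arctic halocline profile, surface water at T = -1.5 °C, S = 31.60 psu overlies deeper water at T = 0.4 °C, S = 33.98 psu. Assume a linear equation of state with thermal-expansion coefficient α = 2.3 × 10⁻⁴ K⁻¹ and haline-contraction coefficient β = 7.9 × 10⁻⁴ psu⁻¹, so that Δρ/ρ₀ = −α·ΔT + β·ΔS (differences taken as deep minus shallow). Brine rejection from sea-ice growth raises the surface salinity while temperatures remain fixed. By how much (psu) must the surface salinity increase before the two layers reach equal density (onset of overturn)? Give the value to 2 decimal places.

Neutral buoyancy requires −α(T_deep − T_surf) + β(S_deep − S_surf′) = 0.
S_surf′ = S_deep − (α/β)·ΔT = 33.98 − (2.3 × 10⁻⁴/7.9 × 10⁻⁴)·(+1.9) = 33.4268 psu.
Increase required: 33.4268 − 31.60 = 1.8268 psu.

1.83 psu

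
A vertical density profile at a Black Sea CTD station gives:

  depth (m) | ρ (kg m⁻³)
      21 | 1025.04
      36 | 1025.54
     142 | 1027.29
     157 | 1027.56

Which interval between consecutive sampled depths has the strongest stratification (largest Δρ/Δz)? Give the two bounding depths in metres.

Compute the density gradient over each adjacent pair:
  21–36 m: Δρ/Δz = 0.50/15 = 0.033 kg m⁻⁴
  36–142 m: Δρ/Δz = 1.75/106 = 0.017 kg m⁻⁴
  142–157 m: Δρ/Δz = 0.27/15 = 0.018 kg m⁻⁴
The largest gradient is in the 21–36 m interval — the pycnocline.

21–36 m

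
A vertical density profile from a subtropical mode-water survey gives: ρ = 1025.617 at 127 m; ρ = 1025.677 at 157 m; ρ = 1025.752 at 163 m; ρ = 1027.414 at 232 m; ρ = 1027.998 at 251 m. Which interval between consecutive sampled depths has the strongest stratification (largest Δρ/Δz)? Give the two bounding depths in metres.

Compute the density gradient over each adjacent pair:
  127–157 m: Δρ/Δz = 0.060/30 = 2.0 × 10⁻³ kg m⁻⁴
  157–163 m: Δρ/Δz = 0.075/6 = 0.012 kg m⁻⁴
  163–232 m: Δρ/Δz = 1.662/69 = 0.024 kg m⁻⁴
  232–251 m: Δρ/Δz = 0.584/19 = 0.031 kg m⁻⁴
The largest gradient is in the 232–251 m interval — the pycnocline.

232–251 m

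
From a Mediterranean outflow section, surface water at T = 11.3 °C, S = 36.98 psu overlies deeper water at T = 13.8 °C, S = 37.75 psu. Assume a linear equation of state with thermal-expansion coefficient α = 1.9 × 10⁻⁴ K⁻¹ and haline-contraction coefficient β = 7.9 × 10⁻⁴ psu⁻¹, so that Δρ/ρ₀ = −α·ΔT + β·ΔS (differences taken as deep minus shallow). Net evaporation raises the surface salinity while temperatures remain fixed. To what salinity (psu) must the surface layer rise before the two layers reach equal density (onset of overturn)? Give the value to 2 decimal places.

Neutral buoyancy requires −α(T_deep − T_surf) + β(S_deep − S_surf′) = 0.
S_surf′ = S_deep − (α/β)·ΔT = 37.75 − (1.9 × 10⁻⁴/7.9 × 10⁻⁴)·(+2.5) = 37.1487 psu.
Increase required: 37.1487 − 36.98 = 0.1687 psu.

37.15 psu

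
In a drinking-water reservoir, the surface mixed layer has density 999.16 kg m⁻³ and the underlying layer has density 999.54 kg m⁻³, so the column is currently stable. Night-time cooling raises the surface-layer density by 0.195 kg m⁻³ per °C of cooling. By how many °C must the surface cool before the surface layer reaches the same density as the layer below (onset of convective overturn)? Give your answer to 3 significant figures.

1.95 °C

Density deficit of the surface layer: 999.54 − 999.16 = 0.38 kg m⁻³.
Required change = 0.38 / 0.195 = 1.95 °C.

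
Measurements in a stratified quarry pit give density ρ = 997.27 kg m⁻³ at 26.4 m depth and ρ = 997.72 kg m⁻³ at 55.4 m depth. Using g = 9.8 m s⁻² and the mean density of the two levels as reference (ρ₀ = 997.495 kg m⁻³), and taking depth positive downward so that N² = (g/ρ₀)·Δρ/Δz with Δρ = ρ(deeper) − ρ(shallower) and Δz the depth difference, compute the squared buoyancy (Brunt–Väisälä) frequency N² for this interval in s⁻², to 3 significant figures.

1.52 × 10⁻⁴ s⁻²

Δρ = 997.72 − 997.27 = 0.45 kg m⁻³ over Δz = 55.4 − 26.4 = 29 m.
N² = (9.8/997.495) × (0.45/29) = 1.5245 × 10⁻⁴ s⁻² ≈ 1.52 × 10⁻⁴ s⁻².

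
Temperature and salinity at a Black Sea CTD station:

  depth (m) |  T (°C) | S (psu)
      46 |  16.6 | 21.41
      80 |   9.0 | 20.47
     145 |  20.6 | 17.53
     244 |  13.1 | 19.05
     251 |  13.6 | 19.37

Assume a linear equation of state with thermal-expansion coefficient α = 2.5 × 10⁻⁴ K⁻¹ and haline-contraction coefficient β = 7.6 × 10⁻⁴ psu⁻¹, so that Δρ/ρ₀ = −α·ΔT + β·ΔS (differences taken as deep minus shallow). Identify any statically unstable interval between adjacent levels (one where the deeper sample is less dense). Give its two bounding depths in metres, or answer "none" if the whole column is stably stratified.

80–145 m

Evaluate Δρ/ρ₀ = −αΔT + βΔS across each adjacent pair:
  46–80 m: −αΔT+βΔS = −(2.5 × 10⁻⁴)(-7.6)+(7.6 × 10⁻⁴)(-0.94) = 1.2 × 10⁻³ → stable
  80–145 m: −αΔT+βΔS = −(2.5 × 10⁻⁴)(+11.6)+(7.6 × 10⁻⁴)(-2.94) = -5.1 × 10⁻³ → UNSTABLE
  145–244 m: −αΔT+βΔS = −(2.5 × 10⁻⁴)(-7.5)+(7.6 × 10⁻⁴)(+1.52) = 3.0 × 10⁻³ → stable
  244–251 m: −αΔT+βΔS = −(2.5 × 10⁻⁴)(+0.5)+(7.6 × 10⁻⁴)(+0.32) = 1.2 × 10⁻⁴ → stable
The 80–145 m interval has Δρ < 0: lighter water underlies denser water.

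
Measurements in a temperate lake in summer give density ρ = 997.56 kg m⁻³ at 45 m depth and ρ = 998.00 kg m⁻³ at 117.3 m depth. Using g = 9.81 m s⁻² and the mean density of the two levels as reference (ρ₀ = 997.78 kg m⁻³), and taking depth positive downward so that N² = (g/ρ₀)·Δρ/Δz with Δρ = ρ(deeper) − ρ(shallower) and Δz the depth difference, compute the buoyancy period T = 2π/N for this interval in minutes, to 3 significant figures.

13.5 min

Δρ = 998.00 − 997.56 = 0.44 kg m⁻³ over Δz = 117.3 − 45 = 72.3 m.
N² = (9.81/997.78) × (0.44/72.3) = 5.9834 × 10⁻⁵ s⁻².
N = √(5.9834 × 10⁻⁵) = 7.7352 × 10⁻³ rad s⁻¹, so T = 2π/N = 812.28 s = 13.538 min ≈ 13.5 min.
A positive N² confirms static stability across the interval.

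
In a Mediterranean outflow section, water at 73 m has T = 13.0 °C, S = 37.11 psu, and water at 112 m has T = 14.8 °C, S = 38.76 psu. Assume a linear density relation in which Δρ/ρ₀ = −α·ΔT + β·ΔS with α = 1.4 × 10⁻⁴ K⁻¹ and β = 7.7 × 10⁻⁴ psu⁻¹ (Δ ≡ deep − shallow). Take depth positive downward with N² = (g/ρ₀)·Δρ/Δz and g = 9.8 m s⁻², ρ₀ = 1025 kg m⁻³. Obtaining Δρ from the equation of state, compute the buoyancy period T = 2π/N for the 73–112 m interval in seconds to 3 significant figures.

393 s

ΔT = +1.8 K, ΔS = +1.65 psu (deep − shallow).
Δρ/ρ₀ = −αΔT + βΔS = -2.52 × 10⁻⁴ + 1.2705 × 10⁻³ = 1.0185 × 10⁻³, so Δρ ≈ 1.044 kg m⁻³.
N² = (g/ρ₀)·Δρ/Δz = g·(Δρ/ρ₀)/Δz = 9.8 × 1.0185 × 10⁻³ / 39 = 2.5593 × 10⁻⁴ s⁻².
N = √(2.5593 × 10⁻⁴) = 0.015998 rad s⁻¹ → T = 2π/N = 392.75 s ≈ 393 s.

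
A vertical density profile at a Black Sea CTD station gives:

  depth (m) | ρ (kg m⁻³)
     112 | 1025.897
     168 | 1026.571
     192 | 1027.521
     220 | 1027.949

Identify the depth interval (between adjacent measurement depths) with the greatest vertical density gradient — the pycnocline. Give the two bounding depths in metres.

Compute the density gradient over each adjacent pair:
  112–168 m: Δρ/Δz = 0.674/56 = 0.012 kg m⁻⁴
  168–192 m: Δρ/Δz = 0.950/24 = 0.040 kg m⁻⁴
  192–220 m: Δρ/Δz = 0.428/28 = 0.015 kg m⁻⁴
The largest gradient is in the 168–192 m interval — the pycnocline.

168–192 m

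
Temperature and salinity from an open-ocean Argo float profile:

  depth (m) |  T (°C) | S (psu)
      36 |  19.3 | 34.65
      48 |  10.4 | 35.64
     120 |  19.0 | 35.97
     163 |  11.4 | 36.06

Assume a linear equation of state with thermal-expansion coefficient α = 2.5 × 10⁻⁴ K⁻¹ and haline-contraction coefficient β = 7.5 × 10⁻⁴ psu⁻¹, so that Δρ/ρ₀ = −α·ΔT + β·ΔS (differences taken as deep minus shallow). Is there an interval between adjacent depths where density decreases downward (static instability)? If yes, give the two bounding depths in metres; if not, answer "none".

48–120 m

Evaluate Δρ/ρ₀ = −αΔT + βΔS across each adjacent pair:
  36–48 m: −αΔT+βΔS = −(2.5 × 10⁻⁴)(-8.9)+(7.5 × 10⁻⁴)(+0.99) = 3.0 × 10⁻³ → stable
  48–120 m: −αΔT+βΔS = −(2.5 × 10⁻⁴)(+8.6)+(7.5 × 10⁻⁴)(+0.33) = -1.9 × 10⁻³ → UNSTABLE
  120–163 m: −αΔT+βΔS = −(2.5 × 10⁻⁴)(-7.6)+(7.5 × 10⁻⁴)(+0.09) = 2.0 × 10⁻³ → stable
The 48–120 m interval has Δρ < 0: lighter water underlies denser water.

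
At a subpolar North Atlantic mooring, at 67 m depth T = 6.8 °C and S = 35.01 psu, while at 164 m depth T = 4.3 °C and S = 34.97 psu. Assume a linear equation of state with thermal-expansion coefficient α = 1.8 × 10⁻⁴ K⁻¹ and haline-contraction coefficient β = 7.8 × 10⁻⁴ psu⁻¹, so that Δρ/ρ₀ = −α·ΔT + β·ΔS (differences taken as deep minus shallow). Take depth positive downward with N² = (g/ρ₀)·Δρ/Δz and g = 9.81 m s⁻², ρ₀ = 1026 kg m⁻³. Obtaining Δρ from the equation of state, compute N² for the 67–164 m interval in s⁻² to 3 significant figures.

ΔT = -2.5 K, ΔS = -0.04 psu (deep − shallow).
Δρ/ρ₀ = −αΔT + βΔS = 4.50 × 10⁻⁴ − 3.12 × 10⁻⁵ = 4.188 × 10⁻⁴, so Δρ ≈ 0.4297 kg m⁻³.
N² = (g/ρ₀)·Δρ/Δz = g·(Δρ/ρ₀)/Δz = 9.81 × 4.188 × 10⁻⁴ / 97 = 4.2355 × 10⁻⁵ s⁻² ≈ 4.24 × 10⁻⁵ s⁻².

4.24 × 10⁻⁵ s⁻²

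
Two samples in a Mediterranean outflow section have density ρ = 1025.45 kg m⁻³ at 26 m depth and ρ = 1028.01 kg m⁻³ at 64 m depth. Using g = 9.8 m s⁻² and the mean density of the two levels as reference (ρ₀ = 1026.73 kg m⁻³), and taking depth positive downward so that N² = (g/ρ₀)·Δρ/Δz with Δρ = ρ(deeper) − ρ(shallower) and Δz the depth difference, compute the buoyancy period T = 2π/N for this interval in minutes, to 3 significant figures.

Δρ = 1028.01 − 1025.45 = 2.56 kg m⁻³ over Δz = 64 − 26 = 38 m.
N² = (9.8/1026.73) × (2.56/38) = 6.4302 × 10⁻⁴ s⁻².
N = √(6.4302 × 10⁻⁴) = 0.025358 rad s⁻¹, so T = 2π/N = 247.78 s = 4.1297 min ≈ 4.13 min.

4.13 min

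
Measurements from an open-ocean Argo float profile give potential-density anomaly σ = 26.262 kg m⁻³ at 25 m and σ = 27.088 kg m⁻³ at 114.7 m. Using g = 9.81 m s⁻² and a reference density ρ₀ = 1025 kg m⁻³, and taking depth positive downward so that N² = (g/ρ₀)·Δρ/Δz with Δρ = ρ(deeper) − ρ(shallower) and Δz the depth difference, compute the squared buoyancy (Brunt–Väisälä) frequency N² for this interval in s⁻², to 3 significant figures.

Δρ = 1027.088 − 1026.262 = 0.826 kg m⁻³ over Δz = 114.7 − 25 = 89.7 m.
N² = (9.81/1025) × (0.826/89.7) = 8.8132 × 10⁻⁵ s⁻² ≈ 8.81 × 10⁻⁵ s⁻².

8.81 × 10⁻⁵ s⁻²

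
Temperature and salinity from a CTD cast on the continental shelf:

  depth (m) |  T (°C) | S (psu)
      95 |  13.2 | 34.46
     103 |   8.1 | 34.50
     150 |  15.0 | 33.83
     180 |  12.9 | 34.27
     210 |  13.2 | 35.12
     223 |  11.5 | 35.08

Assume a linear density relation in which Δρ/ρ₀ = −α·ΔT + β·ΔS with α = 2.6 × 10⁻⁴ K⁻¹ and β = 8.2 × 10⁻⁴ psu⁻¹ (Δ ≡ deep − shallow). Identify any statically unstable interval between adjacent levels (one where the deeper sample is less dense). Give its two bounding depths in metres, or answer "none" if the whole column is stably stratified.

Evaluate Δρ/ρ₀ = −αΔT + βΔS across each adjacent pair:
  95–103 m: −αΔT+βΔS = −(2.6 × 10⁻⁴)(-5.1)+(8.2 × 10⁻⁴)(+0.04) = 1.4 × 10⁻³ → stable
  103–150 m: −αΔT+βΔS = −(2.6 × 10⁻⁴)(+6.9)+(8.2 × 10⁻⁴)(-0.67) = -2.3 × 10⁻³ → UNSTABLE
  150–180 m: −αΔT+βΔS = −(2.6 × 10⁻⁴)(-2.1)+(8.2 × 10⁻⁴)(+0.44) = 9.1 × 10⁻⁴ → stable
  180–210 m: −αΔT+βΔS = −(2.6 × 10⁻⁴)(+0.3)+(8.2 × 10⁻⁴)(+0.85) = 6.2 × 10⁻⁴ → stable
  210–223 m: −αΔT+βΔS = −(2.6 × 10⁻⁴)(-1.7)+(8.2 × 10⁻⁴)(-0.04) = 4.1 × 10⁻⁴ → stable
The 103–150 m interval has Δρ < 0: lighter water underlies denser water.

103–150 m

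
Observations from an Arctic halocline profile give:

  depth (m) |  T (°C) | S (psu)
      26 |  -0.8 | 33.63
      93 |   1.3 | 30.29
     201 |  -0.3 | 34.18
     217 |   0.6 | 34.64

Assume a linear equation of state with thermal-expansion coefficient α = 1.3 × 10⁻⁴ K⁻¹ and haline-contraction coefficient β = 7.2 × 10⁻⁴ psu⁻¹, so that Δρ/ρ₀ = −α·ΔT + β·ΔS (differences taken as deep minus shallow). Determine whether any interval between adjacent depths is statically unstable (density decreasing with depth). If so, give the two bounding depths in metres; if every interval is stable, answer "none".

Evaluate Δρ/ρ₀ = −αΔT + βΔS across each adjacent pair:
  26–93 m: −αΔT+βΔS = −(1.3 × 10⁻⁴)(+2.1)+(7.2 × 10⁻⁴)(-3.34) = -2.7 × 10⁻³ → UNSTABLE
  93–201 m: −αΔT+βΔS = −(1.3 × 10⁻⁴)(-1.6)+(7.2 × 10⁻⁴)(+3.89) = 3.0 × 10⁻³ → stable
  201–217 m: −αΔT+βΔS = −(1.3 × 10⁻⁴)(+0.9)+(7.2 × 10⁻⁴)(+0.46) = 2.1 × 10⁻⁴ → stable
The 26–93 m interval has Δρ < 0: lighter water underlies denser water.

26–93 m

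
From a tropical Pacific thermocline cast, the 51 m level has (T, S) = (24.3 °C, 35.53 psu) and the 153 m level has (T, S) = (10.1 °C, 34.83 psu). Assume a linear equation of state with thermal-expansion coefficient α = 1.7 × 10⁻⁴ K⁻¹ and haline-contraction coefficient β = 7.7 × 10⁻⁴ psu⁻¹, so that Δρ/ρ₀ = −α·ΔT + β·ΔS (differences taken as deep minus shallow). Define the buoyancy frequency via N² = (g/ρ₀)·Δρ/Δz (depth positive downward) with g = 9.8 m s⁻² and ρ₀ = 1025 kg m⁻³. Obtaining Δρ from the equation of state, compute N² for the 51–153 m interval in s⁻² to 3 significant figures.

1.80 × 10⁻⁴ s⁻²

ΔT = -14.2 K, ΔS = -0.70 psu (deep − shallow).
Δρ/ρ₀ = −αΔT + βΔS = 2.414 × 10⁻³ − 5.39 × 10⁻⁴ = 1.875 × 10⁻³, so Δρ ≈ 1.922 kg m⁻³.
N² = (g/ρ₀)·Δρ/Δz = g·(Δρ/ρ₀)/Δz = 9.8 × 1.875 × 10⁻³ / 102 = 1.8015 × 10⁻⁴ s⁻² ≈ 1.80 × 10⁻⁴ s⁻².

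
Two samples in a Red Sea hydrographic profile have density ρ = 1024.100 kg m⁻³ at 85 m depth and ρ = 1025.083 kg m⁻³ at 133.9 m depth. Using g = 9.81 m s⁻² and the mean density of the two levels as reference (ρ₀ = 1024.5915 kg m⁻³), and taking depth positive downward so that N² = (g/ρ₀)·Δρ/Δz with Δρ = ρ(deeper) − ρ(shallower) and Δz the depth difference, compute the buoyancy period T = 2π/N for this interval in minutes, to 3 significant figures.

7.55 min

Δρ = 1025.083 − 1024.100 = 0.983 kg m⁻³ over Δz = 133.9 − 85 = 48.9 m.
N² = (9.81/1024.5915) × (0.983/48.9) = 1.9247 × 10⁻⁴ s⁻².
N = √(1.9247 × 10⁻⁴) = 0.013873 rad s⁻¹, so T = 2π/N = 452.91 s = 7.5485 min ≈ 7.55 min.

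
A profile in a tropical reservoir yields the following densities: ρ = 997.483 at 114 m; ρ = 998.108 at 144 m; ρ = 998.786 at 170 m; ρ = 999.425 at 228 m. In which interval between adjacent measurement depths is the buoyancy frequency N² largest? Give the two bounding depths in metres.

144–170 m

Compute the density gradient over each adjacent pair:
  114–144 m: Δρ/Δz = 0.625/30 = 0.021 kg m⁻⁴
  144–170 m: Δρ/Δz = 0.678/26 = 0.026 kg m⁻⁴
  170–228 m: Δρ/Δz = 0.639/58 = 0.011 kg m⁻⁴
The largest gradient is in the 144–170 m interval — the pycnocline.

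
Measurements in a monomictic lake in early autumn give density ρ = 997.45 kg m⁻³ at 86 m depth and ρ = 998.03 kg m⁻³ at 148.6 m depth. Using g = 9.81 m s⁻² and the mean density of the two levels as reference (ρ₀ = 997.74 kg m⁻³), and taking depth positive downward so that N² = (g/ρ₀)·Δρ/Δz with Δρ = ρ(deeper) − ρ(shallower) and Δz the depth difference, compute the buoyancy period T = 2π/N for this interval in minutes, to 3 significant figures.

Δρ = 998.03 − 997.45 = 0.58 kg m⁻³ over Δz = 148.6 − 86 = 62.6 m.
N² = (9.81/997.74) × (0.58/62.6) = 9.1097 × 10⁻⁵ s⁻².
N = √(9.1097 × 10⁻⁵) = 9.5445 × 10⁻³ rad s⁻¹, so T = 2π/N = 658.30 s = 10.972 min ≈ 11.0 min.

11.0 min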